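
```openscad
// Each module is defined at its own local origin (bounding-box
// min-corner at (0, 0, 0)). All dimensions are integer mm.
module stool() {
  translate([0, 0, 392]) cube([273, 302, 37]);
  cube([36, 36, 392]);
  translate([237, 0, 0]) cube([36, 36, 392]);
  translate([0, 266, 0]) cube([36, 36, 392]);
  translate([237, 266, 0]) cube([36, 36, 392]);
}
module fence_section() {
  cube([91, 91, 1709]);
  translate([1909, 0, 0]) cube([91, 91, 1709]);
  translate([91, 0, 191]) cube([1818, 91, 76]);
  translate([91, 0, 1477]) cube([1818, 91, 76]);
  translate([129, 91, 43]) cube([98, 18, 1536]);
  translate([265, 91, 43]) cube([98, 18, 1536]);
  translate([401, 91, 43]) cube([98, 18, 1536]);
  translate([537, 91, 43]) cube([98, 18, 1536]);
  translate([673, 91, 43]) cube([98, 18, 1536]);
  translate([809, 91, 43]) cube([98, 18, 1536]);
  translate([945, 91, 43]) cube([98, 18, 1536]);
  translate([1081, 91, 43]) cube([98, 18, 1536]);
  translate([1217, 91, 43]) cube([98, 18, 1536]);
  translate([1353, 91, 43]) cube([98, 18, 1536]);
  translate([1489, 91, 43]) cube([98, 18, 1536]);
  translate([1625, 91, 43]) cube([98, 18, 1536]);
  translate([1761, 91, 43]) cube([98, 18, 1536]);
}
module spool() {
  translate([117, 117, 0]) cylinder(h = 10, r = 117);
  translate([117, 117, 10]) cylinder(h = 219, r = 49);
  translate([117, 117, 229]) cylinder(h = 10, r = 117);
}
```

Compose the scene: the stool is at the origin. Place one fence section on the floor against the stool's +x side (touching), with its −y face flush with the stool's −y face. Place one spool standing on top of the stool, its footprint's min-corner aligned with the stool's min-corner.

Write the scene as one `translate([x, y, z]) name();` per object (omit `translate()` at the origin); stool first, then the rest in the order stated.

stool();
translate([273, 0, 0]) fence_section();
translate([0, 0, 429]) spool();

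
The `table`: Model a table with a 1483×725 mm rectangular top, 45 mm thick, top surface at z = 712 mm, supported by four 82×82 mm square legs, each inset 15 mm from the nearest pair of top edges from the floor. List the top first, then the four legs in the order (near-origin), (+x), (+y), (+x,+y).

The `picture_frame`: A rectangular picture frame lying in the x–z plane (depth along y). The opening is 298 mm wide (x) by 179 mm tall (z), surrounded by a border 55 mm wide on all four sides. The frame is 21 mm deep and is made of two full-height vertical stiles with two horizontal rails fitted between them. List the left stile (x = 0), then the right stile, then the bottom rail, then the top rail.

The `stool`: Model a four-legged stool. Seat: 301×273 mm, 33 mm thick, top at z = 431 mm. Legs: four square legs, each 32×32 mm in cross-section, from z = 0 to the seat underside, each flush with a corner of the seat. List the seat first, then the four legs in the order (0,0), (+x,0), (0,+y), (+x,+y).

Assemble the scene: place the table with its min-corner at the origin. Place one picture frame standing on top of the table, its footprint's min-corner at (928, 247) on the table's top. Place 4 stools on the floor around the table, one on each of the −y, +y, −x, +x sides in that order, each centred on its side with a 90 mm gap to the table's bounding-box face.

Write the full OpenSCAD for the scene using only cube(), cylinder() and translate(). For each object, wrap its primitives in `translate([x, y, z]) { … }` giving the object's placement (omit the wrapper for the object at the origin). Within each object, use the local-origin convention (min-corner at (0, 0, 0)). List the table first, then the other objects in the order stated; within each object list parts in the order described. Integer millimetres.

translate([0, 0, 667]) cube([1483, 725, 45]);
translate([15, 15, 0]) cube([82, 82, 667]);
translate([1386, 15, 0]) cube([82, 82, 667]);
translate([15, 628, 0]) cube([82, 82, 667]);
translate([1386, 628, 0]) cube([82, 82, 667]);
translate([928, 247, 712]) {
  cube([55, 21, 289]);
  translate([353, 0, 0]) cube([55, 21, 289]);
  translate([55, 0, 0]) cube([298, 21, 55]);
  translate([55, 0, 234]) cube([298, 21, 55]);
}
translate([591, -363, 0]) {
  translate([0, 0, 398]) cube([301, 273, 33]);
  cube([32, 32, 398]);
  translate([269, 0, 0]) cube([32, 32, 398]);
  translate([0, 241, 0]) cube([32, 32, 398]);
  translate([269, 241, 0]) cube([32, 32, 398]);
}
translate([591, 815, 0]) {
  translate([0, 0, 398]) cube([301, 273, 33]);
  cube([32, 32, 398]);
  translate([269, 0, 0]) cube([32, 32, 398]);
  translate([0, 241, 0]) cube([32, 32, 398]);
  translate([269, 241, 0]) cube([32, 32, 398]);
}
translate([-391, 226, 0]) {
  translate([0, 0, 398]) cube([301, 273, 33]);
  cube([32, 32, 398]);
  translate([269, 0, 0]) cube([32, 32, 398]);
  translate([0, 241, 0]) cube([32, 32, 398]);
  translate([269, 241, 0]) cube([32, 32, 398]);
}
translate([1573, 226, 0]) {
  translate([0, 0, 398]) cube([301, 273, 33]);
  cube([32, 32, 398]);
  translate([269, 0, 0]) cube([32, 32, 398]);
  translate([0, 241, 0]) cube([32, 32, 398]);
  translate([269, 241, 0]) cube([32, 32, 398]);
}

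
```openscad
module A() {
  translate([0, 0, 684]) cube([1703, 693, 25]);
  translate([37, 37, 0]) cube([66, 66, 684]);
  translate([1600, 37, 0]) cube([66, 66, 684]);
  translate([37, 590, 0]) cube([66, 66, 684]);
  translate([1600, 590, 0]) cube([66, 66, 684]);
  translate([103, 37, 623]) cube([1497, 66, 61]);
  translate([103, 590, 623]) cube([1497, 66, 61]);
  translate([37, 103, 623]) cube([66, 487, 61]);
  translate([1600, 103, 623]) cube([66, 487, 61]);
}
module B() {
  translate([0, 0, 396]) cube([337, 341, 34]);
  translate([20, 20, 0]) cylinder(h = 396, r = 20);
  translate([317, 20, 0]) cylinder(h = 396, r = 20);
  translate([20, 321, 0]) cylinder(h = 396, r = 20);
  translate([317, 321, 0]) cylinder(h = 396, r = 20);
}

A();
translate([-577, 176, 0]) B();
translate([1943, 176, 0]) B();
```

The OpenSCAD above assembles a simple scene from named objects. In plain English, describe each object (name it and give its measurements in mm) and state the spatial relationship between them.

A is a table: top 1703 mm (x) × 693 mm (y), 25 mm thick, upper face at z = 709 mm, on four 66×66 mm square legs, each inset 37 mm from the nearest pair of top edges, running from z = 0 to the bottom of the top. Four apron rails, 66 mm thick and 61 mm tall, run between adjacent legs with their top edges flush with the underside of the top and their outer faces flush with the legs' outer faces.

B is a four-legged stool. The seat is a 337×341×34 mm slab whose top surface is at z = 430 mm; four round legs, each 40 mm in diameter, run from the floor (z = 0) to the underside of the seat, each leg's axis is inset half a diameter from the nearest pair of seat edges (so the leg's bounding box is flush with the corner).

Two stools sit around the table at the −x, +x sides.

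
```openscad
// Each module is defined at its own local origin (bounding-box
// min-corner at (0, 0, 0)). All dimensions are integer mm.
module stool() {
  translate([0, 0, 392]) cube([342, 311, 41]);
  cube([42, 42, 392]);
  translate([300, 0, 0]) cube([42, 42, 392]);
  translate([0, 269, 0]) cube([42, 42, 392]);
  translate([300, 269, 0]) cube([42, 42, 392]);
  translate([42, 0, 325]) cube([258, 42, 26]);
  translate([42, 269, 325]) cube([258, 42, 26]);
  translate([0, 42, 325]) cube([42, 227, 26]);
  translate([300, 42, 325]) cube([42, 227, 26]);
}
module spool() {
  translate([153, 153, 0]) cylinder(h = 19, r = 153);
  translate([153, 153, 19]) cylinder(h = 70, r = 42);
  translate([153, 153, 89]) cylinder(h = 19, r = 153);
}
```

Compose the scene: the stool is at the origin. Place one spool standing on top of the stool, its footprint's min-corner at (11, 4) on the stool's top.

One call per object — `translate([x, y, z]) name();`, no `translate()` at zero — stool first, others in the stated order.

stool();
translate([11, 4, 433]) spool();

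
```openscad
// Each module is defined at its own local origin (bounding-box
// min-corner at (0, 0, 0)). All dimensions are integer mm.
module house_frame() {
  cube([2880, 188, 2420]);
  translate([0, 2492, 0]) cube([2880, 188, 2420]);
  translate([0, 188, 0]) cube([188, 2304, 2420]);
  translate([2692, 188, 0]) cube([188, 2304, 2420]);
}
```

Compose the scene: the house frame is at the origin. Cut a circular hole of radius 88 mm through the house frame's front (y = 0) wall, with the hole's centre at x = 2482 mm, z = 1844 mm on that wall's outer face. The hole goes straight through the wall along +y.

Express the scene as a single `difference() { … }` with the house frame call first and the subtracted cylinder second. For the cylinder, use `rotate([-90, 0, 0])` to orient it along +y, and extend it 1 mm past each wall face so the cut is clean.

difference() {
  house_frame();
  translate([2482, -1, 1844]) rotate([-90, 0, 0]) cylinder(h = 190, r = 88);
}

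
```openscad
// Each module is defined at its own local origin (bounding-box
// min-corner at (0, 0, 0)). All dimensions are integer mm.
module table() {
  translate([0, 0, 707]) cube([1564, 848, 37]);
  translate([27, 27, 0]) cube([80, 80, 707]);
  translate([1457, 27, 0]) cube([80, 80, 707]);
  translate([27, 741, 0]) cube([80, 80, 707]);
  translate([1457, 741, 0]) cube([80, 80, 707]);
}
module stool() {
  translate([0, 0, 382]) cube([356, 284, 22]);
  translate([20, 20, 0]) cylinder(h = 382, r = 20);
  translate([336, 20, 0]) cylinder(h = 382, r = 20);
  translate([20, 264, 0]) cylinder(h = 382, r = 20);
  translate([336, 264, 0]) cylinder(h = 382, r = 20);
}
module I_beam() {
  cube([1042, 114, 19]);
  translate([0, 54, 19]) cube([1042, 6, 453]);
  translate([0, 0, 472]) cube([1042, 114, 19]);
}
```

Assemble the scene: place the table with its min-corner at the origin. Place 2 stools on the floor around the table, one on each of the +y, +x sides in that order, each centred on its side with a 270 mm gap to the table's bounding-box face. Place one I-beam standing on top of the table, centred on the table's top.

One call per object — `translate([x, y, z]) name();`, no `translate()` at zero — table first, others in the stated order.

table();
translate([604, 1118, 0]) stool();
translate([1834, 282, 0]) stool();
translate([261, 367, 744]) I_beam();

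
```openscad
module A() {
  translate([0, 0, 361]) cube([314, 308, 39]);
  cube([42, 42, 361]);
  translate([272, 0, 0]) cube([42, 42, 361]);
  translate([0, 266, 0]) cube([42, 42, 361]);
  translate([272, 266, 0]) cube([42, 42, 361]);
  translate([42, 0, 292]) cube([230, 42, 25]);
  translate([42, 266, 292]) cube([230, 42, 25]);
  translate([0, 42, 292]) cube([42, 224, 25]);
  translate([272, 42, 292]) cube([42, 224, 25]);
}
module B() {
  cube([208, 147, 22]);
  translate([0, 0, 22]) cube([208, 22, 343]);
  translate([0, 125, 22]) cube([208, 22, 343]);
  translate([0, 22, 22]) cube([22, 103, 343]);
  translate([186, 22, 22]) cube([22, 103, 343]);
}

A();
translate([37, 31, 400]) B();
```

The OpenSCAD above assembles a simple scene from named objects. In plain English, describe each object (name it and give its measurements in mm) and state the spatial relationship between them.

A is a four-legged stool. The seat is 314×308 mm, 39 mm thick, top at z = 400 mm. It stands on four square legs, each 42×42 mm in cross-section, from z = 0 to the seat underside, each flush with a corner of the seat. Four stretchers, 42 mm wide and 25 mm tall, connect adjacent legs with their undersides at z = 292 mm, each running between the inner faces of the legs it joins and aligned with the legs' outer faces on the other axis.

B is an open-topped rectangular box: outside dimensions 208×147×365 mm, with a uniform wall and base thickness of 22 mm. The base is a full 208×147 slab on the floor; four walls sit on top of the base. The front and back walls (the −y and +y sides) span the full width; the two side walls fit between them.

The open box is on top of the stool.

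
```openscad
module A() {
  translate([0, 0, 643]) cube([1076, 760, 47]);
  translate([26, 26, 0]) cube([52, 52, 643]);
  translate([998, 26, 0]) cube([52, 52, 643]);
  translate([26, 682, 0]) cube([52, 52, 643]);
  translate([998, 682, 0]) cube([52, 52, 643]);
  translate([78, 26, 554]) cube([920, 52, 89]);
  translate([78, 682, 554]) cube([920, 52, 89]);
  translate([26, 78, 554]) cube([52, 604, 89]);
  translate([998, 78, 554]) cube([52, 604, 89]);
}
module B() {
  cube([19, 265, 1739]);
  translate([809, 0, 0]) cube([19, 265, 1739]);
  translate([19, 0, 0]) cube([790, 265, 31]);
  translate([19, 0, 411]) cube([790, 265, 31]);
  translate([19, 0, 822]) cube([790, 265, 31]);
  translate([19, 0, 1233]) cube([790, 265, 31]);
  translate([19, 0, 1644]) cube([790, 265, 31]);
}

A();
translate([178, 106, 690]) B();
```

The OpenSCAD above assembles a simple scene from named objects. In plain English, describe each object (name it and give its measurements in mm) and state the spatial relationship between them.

A is a table with a 1076×760 mm rectangular top, 47 mm thick, top surface at z = 690 mm, supported by four 52×52 mm square legs, each inset 26 mm from the nearest pair of top edges, running from the floor. Four apron rails, 52 mm thick and 89 mm tall, run between adjacent legs with their top edges flush with the underside of the top and their outer faces flush with the legs' outer faces.

B is a bookshelf 828 mm wide overall, 265 mm deep and 1739 mm tall. The two sides are 19 mm thick vertical panels. 5 horizontal shelves of 31 mm thickness span between the inner faces of the sides; the lowest shelf sits on the floor and shelves are stacked with a clear vertical gap of 380 mm between each pair.

The bookshelf is on top of the table.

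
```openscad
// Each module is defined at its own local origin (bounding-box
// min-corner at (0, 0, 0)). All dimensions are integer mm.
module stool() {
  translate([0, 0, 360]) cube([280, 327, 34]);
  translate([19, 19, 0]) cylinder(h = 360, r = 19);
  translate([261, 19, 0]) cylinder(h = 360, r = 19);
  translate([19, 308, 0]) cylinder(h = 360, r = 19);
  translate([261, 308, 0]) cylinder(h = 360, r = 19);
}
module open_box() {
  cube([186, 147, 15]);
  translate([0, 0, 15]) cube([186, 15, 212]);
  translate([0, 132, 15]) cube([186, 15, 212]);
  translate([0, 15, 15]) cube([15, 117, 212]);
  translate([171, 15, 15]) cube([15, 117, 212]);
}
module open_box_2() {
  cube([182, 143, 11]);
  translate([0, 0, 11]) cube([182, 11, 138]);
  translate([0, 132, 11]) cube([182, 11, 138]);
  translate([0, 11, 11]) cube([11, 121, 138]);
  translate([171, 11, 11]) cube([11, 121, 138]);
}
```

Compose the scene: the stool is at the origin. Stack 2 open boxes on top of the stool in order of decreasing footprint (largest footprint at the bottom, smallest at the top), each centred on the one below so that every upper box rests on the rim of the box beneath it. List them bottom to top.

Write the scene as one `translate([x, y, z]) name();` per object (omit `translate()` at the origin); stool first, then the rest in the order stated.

stool();
translate([47, 90, 394]) open_box();
translate([49, 92, 621]) open_box_2();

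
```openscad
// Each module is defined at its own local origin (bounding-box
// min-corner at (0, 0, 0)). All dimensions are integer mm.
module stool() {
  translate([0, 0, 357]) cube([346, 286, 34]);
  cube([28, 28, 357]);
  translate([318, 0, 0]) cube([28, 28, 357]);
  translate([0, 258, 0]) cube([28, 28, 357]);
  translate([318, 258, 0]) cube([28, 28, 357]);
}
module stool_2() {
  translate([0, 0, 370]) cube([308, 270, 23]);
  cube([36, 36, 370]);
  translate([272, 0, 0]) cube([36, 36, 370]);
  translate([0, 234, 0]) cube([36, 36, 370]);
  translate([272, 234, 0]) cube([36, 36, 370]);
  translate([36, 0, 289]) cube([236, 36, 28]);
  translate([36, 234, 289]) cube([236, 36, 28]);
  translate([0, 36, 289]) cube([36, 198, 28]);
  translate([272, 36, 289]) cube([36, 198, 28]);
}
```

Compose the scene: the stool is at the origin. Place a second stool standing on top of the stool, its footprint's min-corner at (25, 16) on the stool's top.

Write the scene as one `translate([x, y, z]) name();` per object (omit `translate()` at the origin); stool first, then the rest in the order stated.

stool();
translate([25, 16, 391]) stool_2();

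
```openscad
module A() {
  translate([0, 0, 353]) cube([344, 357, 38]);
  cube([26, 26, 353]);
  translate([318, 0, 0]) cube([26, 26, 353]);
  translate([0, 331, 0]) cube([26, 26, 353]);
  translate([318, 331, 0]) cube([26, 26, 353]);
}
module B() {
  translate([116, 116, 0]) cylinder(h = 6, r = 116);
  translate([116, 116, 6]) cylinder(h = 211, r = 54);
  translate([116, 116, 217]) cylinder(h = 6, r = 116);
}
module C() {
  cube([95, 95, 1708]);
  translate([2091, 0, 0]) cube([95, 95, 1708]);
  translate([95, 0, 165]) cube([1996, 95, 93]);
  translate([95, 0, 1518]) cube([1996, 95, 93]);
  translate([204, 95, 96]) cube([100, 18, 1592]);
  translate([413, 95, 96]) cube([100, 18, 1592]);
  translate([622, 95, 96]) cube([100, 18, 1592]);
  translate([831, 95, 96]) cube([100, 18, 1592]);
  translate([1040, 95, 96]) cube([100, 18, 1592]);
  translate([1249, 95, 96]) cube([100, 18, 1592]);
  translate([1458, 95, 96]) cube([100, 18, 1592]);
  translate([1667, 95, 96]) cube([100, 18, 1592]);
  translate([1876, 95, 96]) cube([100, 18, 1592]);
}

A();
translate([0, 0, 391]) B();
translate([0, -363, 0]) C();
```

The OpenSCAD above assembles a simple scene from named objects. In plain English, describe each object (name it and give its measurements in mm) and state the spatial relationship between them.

A is a four-legged stool. The seat is 344×357 mm, 38 mm thick, top at z = 391 mm. It stands on four square legs, each 26×26 mm in cross-section, from z = 0 to the seat underside, each flush with a corner of the seat.

B is a spool: two coaxial disc flanges of radius 116 mm and thickness 6 mm, joined by a core cylinder of radius 54 mm and height 211 mm. The lower flange rests on z = 0 and the three cylinders share a vertical axis.

C is a fence section. Two 95×95 mm posts, 1708 mm tall, stand on the floor with a clear span of 1996 mm between their inner faces. Two horizontal rails of 95×93 mm section span the gap between the posts with their undersides at z = 165 mm and z = 1518 mm, flush with the posts' −y face. 9 pickets, each 100 mm wide, 18 mm thick and 1592 mm tall, are fixed to the +y face of the rails with their bottoms at z = 96 mm, evenly spaced across the span with equal gaps (rounded down to the nearest mm) at the −x end and between each pair — any rounding remainder accumulates at the +x end.

The spool is on top of the stool. The fence section is on the floor beside the stool on its −y side.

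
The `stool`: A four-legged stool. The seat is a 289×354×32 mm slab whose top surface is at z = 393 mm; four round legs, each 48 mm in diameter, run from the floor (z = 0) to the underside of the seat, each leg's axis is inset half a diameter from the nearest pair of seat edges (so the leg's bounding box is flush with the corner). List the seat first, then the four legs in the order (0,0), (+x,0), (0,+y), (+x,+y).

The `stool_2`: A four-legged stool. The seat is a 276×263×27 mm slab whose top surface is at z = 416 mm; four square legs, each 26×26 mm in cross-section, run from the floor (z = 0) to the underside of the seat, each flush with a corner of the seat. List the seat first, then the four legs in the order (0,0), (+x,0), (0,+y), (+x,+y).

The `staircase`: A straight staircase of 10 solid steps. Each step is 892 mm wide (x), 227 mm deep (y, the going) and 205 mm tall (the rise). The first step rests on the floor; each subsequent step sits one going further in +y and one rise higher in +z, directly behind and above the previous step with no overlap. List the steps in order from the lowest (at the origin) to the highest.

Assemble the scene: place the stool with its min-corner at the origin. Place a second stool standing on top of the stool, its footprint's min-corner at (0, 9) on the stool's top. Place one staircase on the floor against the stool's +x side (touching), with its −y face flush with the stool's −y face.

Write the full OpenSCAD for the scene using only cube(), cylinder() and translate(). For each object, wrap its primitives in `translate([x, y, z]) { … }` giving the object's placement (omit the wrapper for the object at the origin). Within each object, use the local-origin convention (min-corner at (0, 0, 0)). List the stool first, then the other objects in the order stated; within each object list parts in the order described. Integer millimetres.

translate([0, 0, 361]) cube([289, 354, 32]);
translate([24, 24, 0]) cylinder(h = 361, r = 24);
translate([265, 24, 0]) cylinder(h = 361, r = 24);
translate([24, 330, 0]) cylinder(h = 361, r = 24);
translate([265, 330, 0]) cylinder(h = 361, r = 24);
translate([0, 9, 393]) {
  translate([0, 0, 389]) cube([276, 263, 27]);
  cube([26, 26, 389]);
  translate([250, 0, 0]) cube([26, 26, 389]);
  translate([0, 237, 0]) cube([26, 26, 389]);
  translate([250, 237, 0]) cube([26, 26, 389]);
}
translate([289, 0, 0]) {
  cube([892, 227, 205]);
  translate([0, 227, 205]) cube([892, 227, 205]);
  translate([0, 454, 410]) cube([892, 227, 205]);
  translate([0, 681, 615]) cube([892, 227, 205]);
  translate([0, 908, 820]) cube([892, 227, 205]);
  translate([0, 1135, 1025]) cube([892, 227, 205]);
  translate([0, 1362, 1230]) cube([892, 227, 205]);
  translate([0, 1589, 1435]) cube([892, 227, 205]);
  translate([0, 1816, 1640]) cube([892, 227, 205]);
  translate([0, 2043, 1845]) cube([892, 227, 205]);
}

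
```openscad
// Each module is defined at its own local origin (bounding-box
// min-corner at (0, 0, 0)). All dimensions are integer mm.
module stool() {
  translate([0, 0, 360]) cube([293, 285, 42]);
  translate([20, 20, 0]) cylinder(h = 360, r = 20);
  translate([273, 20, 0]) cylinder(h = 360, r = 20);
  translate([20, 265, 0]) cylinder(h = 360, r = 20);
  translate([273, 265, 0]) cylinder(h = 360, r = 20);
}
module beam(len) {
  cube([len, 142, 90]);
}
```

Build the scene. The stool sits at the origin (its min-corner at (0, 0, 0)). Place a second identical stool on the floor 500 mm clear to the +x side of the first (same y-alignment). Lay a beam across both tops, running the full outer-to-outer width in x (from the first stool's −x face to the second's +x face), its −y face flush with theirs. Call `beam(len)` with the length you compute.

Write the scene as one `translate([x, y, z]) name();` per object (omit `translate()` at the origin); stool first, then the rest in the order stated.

stool();
translate([793, 0, 0]) stool();
translate([0, 0, 402]) beam(1086);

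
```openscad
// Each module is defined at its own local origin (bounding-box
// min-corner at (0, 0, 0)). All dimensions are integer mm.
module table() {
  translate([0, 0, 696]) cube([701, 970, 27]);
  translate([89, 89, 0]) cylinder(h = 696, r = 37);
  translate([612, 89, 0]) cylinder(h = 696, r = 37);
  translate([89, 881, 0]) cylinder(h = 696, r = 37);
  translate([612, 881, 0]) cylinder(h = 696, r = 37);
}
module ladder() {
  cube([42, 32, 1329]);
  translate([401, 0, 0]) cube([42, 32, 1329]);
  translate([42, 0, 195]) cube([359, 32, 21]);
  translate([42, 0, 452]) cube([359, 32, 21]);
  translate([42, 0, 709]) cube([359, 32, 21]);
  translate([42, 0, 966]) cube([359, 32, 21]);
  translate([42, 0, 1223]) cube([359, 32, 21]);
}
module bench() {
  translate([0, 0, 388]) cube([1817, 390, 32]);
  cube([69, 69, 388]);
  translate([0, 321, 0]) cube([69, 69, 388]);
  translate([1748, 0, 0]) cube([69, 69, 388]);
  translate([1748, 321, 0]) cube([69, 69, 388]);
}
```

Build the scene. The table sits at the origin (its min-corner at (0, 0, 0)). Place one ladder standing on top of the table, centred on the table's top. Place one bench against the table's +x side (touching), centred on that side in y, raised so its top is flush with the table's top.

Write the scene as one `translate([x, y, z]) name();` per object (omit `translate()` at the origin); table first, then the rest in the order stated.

table();
translate([129, 469, 723]) ladder();
translate([701, 290, 303]) bench();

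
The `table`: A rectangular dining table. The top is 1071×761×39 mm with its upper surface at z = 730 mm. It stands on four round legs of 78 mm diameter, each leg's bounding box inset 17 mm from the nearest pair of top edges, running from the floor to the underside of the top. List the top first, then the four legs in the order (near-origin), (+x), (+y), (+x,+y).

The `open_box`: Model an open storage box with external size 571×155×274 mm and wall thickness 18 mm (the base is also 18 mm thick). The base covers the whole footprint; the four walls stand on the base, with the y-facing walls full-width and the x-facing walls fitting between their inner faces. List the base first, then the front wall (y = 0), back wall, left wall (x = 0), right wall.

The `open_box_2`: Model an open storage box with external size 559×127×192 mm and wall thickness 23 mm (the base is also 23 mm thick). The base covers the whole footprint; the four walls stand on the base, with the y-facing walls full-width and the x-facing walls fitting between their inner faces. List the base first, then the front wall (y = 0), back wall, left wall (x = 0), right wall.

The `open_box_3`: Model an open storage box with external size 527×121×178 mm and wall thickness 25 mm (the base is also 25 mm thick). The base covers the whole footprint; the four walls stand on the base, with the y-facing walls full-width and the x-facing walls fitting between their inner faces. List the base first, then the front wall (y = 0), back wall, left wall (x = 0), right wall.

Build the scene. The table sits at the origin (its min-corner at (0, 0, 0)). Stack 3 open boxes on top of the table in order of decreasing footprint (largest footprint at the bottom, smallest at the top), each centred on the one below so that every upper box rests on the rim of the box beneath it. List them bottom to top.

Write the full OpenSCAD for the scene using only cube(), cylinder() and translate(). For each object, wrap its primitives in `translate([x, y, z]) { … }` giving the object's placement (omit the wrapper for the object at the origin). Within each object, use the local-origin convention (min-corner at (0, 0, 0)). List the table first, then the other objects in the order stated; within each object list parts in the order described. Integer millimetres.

translate([0, 0, 691]) cube([1071, 761, 39]);
translate([56, 56, 0]) cylinder(h = 691, r = 39);
translate([1015, 56, 0]) cylinder(h = 691, r = 39);
translate([56, 705, 0]) cylinder(h = 691, r = 39);
translate([1015, 705, 0]) cylinder(h = 691, r = 39);
translate([250, 303, 730]) {
  cube([571, 155, 18]);
  translate([0, 0, 18]) cube([571, 18, 256]);
  translate([0, 137, 18]) cube([571, 18, 256]);
  translate([0, 18, 18]) cube([18, 119, 256]);
  translate([553, 18, 18]) cube([18, 119, 256]);
}
translate([256, 317, 1004]) {
  cube([559, 127, 23]);
  translate([0, 0, 23]) cube([559, 23, 169]);
  translate([0, 104, 23]) cube([559, 23, 169]);
  translate([0, 23, 23]) cube([23, 81, 169]);
  translate([536, 23, 23]) cube([23, 81, 169]);
}
translate([272, 320, 1196]) {
  cube([527, 121, 25]);
  translate([0, 0, 25]) cube([527, 25, 153]);
  translate([0, 96, 25]) cube([527, 25, 153]);
  translate([0, 25, 25]) cube([25, 71, 153]);
  translate([502, 25, 25]) cube([25, 71, 153]);
}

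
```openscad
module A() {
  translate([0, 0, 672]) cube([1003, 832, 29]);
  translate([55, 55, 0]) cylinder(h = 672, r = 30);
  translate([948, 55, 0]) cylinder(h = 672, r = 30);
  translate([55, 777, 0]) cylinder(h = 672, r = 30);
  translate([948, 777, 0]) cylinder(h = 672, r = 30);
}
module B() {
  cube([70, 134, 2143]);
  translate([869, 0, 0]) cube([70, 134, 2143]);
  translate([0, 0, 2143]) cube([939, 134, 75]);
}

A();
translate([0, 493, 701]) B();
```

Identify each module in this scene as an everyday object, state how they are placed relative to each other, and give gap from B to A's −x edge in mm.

The door frame's min-x is at 0; the table's min-x is 0; gap = 0 mm.

A is a table. B is a door frame. The door frame is on top of the table. The gap from the door frame to the table's −x edge is 0 mm.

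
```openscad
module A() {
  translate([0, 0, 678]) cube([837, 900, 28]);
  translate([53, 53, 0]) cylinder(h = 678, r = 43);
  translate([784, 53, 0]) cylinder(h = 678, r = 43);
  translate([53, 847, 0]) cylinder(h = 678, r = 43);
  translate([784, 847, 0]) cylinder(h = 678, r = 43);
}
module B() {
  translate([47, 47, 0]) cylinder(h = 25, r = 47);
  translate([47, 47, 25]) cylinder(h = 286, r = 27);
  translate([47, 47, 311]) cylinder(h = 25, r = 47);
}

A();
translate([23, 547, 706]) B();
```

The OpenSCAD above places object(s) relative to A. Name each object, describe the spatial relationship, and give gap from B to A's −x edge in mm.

The spool's min-x is at 23; the table's min-x is 0; gap = 23 mm.

A is a table. B is a spool. The spool is on top of the table. The gap from the spool to the table's −x edge is 23 mm.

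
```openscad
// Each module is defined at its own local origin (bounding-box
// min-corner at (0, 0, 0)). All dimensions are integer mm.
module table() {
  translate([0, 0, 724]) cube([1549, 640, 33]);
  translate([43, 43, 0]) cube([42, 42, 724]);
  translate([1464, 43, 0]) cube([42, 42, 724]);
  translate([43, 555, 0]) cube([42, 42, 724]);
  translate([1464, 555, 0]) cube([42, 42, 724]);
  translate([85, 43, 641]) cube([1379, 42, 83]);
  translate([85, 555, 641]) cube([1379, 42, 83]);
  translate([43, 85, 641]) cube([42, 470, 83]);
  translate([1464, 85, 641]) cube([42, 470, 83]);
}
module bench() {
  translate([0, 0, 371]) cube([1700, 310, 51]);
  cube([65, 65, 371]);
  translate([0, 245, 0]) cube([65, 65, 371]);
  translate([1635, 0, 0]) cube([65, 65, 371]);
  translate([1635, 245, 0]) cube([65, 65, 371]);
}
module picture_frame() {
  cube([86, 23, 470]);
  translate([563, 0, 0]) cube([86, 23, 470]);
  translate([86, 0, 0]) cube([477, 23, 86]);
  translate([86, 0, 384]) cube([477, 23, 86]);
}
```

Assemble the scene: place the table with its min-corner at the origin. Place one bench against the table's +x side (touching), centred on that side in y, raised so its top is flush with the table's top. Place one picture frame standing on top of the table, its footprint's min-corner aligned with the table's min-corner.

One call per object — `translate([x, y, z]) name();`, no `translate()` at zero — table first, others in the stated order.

table();
translate([1549, 165, 335]) bench();
translate([0, 0, 757]) picture_frame();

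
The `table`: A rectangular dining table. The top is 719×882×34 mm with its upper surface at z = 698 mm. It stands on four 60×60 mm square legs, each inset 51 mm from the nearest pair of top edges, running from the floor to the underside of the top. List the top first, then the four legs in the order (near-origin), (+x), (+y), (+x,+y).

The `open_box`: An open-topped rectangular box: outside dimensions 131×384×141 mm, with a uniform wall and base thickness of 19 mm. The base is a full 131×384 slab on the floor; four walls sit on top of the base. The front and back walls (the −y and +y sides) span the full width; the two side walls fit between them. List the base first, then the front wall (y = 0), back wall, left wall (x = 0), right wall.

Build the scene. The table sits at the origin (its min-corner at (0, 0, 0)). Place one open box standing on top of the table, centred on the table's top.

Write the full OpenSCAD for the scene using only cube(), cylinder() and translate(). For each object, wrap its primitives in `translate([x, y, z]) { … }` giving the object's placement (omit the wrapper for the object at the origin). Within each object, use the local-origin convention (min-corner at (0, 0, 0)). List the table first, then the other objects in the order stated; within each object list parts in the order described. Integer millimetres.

translate([0, 0, 664]) cube([719, 882, 34]);
translate([51, 51, 0]) cube([60, 60, 664]);
translate([608, 51, 0]) cube([60, 60, 664]);
translate([51, 771, 0]) cube([60, 60, 664]);
translate([608, 771, 0]) cube([60, 60, 664]);
translate([294, 249, 698]) {
  cube([131, 384, 19]);
  translate([0, 0, 19]) cube([131, 19, 122]);
  translate([0, 365, 19]) cube([131, 19, 122]);
  translate([0, 19, 19]) cube([19, 346, 122]);
  translate([112, 19, 19]) cube([19, 346, 122]);
}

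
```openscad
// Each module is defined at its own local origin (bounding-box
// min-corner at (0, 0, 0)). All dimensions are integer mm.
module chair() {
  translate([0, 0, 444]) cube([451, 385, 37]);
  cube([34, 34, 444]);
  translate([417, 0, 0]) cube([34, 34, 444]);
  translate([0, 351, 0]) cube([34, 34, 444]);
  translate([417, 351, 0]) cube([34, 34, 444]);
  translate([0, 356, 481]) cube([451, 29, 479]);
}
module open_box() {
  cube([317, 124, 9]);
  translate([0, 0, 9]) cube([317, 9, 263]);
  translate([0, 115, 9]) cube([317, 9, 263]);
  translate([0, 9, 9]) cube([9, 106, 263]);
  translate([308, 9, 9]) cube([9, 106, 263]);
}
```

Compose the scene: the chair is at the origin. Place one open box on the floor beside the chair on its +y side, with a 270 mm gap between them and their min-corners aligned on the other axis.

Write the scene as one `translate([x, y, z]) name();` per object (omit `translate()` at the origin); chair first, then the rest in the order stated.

chair();
translate([0, 655, 0]) open_box();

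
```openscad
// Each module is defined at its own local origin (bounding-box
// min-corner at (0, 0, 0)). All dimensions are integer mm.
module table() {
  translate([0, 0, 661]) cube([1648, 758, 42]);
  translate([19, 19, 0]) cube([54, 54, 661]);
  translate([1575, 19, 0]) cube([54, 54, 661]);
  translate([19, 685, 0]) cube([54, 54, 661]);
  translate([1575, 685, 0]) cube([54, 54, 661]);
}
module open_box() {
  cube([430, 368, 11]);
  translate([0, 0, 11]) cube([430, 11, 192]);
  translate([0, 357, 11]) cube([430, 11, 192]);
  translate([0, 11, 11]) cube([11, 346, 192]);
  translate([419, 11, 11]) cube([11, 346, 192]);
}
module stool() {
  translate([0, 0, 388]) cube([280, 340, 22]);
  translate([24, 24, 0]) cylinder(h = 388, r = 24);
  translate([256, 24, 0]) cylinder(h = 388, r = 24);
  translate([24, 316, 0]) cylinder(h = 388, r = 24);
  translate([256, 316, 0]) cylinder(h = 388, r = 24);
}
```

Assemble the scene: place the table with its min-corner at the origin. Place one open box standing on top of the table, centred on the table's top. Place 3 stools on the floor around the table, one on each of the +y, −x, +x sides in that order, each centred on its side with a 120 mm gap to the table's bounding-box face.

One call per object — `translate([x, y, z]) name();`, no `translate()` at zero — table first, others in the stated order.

table();
translate([609, 195, 703]) open_box();
translate([684, 878, 0]) stool();
translate([-400, 209, 0]) stool();
translate([1768, 209, 0]) stool();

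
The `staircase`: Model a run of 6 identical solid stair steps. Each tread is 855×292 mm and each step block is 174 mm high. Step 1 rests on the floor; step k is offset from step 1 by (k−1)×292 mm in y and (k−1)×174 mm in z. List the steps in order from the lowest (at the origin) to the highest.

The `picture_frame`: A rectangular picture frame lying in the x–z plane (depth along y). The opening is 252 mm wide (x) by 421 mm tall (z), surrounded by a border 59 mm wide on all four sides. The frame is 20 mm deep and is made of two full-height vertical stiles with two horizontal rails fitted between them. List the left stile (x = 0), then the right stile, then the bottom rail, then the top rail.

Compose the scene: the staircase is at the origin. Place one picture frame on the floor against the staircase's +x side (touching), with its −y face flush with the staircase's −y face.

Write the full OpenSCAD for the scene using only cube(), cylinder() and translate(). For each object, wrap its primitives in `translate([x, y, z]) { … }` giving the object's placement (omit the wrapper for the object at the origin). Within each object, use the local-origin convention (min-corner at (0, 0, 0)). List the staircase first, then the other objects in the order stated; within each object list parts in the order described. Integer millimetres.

cube([855, 292, 174]);
translate([0, 292, 174]) cube([855, 292, 174]);
translate([0, 584, 348]) cube([855, 292, 174]);
translate([0, 876, 522]) cube([855, 292, 174]);
translate([0, 1168, 696]) cube([855, 292, 174]);
translate([0, 1460, 870]) cube([855, 292, 174]);
translate([855, 0, 0]) {
  cube([59, 20, 539]);
  translate([311, 0, 0]) cube([59, 20, 539]);
  translate([59, 0, 0]) cube([252, 20, 59]);
  translate([59, 0, 480]) cube([252, 20, 59]);
}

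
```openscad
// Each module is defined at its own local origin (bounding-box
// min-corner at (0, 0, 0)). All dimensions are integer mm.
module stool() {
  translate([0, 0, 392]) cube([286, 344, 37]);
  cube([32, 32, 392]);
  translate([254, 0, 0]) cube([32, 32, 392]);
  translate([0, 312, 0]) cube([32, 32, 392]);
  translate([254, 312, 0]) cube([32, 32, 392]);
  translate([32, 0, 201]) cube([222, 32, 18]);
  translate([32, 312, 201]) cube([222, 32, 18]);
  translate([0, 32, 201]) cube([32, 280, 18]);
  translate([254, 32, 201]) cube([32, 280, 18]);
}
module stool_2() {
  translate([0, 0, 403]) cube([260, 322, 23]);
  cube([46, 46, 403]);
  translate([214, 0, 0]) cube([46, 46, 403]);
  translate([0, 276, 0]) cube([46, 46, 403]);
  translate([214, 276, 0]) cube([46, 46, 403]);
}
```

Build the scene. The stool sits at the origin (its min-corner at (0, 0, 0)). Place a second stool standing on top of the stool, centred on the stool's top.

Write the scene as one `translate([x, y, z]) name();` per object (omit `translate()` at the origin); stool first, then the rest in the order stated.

stool();
translate([13, 11, 429]) stool_2();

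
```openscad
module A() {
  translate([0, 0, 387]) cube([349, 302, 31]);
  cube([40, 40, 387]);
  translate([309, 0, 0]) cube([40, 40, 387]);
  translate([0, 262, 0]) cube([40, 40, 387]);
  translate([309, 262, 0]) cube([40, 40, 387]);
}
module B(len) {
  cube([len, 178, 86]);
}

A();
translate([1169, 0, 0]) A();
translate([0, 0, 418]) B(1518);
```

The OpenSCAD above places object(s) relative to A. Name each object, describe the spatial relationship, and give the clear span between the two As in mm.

A is a stool. B is a beam. A beam spans the tops of two stools. The clear span between the two stools is 820 mm.

Second stool starts at x = 1169; first ends at x = 349; clear span = 1169 − 349 = 820 mm.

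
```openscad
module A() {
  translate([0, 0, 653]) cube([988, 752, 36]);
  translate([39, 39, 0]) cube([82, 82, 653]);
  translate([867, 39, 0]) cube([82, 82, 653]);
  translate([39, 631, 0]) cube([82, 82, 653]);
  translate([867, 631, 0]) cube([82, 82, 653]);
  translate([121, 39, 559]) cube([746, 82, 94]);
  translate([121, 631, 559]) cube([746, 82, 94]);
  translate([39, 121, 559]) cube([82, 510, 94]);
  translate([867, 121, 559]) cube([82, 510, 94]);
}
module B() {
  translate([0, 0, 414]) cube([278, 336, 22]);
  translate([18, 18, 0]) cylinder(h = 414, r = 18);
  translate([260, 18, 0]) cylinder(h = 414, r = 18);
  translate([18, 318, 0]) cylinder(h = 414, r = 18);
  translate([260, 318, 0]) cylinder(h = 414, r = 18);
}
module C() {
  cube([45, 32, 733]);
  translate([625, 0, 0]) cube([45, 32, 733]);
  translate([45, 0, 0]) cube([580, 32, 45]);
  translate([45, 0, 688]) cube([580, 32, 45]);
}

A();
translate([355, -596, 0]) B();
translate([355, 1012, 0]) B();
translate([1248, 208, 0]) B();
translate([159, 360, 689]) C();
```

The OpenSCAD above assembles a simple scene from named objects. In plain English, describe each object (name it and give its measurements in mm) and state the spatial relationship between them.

A is a table with a 988×752 mm rectangular top, 36 mm thick, top surface at z = 689 mm, supported by four 82×82 mm square legs, each inset 39 mm from the nearest pair of top edges, running from the floor. Four apron rails, 82 mm thick and 94 mm tall, run between adjacent legs with their top edges flush with the underside of the top and their outer faces flush with the legs' outer faces.

B is a four-legged stool. The seat is a 278×336×22 mm slab whose top surface is at z = 436 mm; four round legs, each 36 mm in diameter, run from the floor (z = 0) to the underside of the seat, each leg's axis is inset half a diameter from the nearest pair of seat edges (so the leg's bounding box is flush with the corner).

C is a rectangular picture frame lying in the x–z plane (depth along y). The opening is 580 mm wide (x) by 643 mm tall (z), surrounded by a border 45 mm wide on all four sides. The frame is 32 mm deep and is made of two full-height vertical stiles with two horizontal rails fitted between them.

Three stools sit around the table at the −y, +y, +x sides. The picture frame is on top of the table, centred.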